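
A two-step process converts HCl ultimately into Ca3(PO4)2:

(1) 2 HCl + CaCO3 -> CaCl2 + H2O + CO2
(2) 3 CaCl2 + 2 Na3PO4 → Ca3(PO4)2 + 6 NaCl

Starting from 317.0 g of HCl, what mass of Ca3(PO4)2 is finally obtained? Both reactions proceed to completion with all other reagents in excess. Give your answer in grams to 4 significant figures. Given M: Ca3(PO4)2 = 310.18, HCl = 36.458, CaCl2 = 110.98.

n(HCl) = 317.00 / 36.458 = 8.6949 mol.
Step 1 gives a 2:1 ratio of HCl to CaCl2, so n(CaCl2) = 4.3475 mol.
In step 2 the CaCl2:Ca3(PO4)2 ratio is 3:1, so n(Ca3(PO4)2) = 1.4492 mol.
Mass of Ca3(PO4)2 = 1.4492 × 310.18 = 449.50 g.

449.5 g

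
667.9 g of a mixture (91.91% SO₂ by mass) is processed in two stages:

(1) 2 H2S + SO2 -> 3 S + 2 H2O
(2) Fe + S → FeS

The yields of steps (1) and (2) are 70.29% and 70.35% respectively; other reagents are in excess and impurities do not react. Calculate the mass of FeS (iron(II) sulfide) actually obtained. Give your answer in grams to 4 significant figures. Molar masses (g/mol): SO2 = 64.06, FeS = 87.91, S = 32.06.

1250 g

Pure SO2 = 667.9 × 0.9191 = 613.87 g.
n(SO2) = 613.87 / 64.06 = 9.5827 mol.
Step 1 (SO2:S = 1:3): theoretical n(S) = 28.748 mol; at 70.29% yield, n(S) = 20.207 mol.
Step 2 (S:FeS = 1:1): theoretical n(FeS) = 20.207 mol, so theoretical mass = 20.207 × 87.91 = 1776.4 g.
At 70.35% yield, actual mass of FeS = 1776.4 × 0.7035 = 1249.7 g.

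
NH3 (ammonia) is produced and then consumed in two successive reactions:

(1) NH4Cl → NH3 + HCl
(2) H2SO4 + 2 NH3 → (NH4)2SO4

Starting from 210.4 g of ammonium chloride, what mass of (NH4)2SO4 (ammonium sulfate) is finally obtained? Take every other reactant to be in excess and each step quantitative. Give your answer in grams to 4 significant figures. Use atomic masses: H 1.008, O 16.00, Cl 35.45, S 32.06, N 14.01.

259.9 g

M(NH4Cl) = 14.01 + 4(1.008) + 35.45 = 53.492 g/mol.
M((NH4)2SO4) = 2(14.01) + 8(1.008) + 32.06 + 4(16.00) = 132.144 g/mol.
n(NH4Cl) = 210.40 / 53.492 = 3.9333 mol.
Step 1 gives a 1:1 ratio of NH4Cl to NH3, so n(NH3) = 3.9333 mol.
In step 2 the NH3:(NH4)2SO4 ratio is 2:1, so n((NH4)2SO4) = 1.9666 mol.
Mass of (NH4)2SO4 = 1.9666 × 132.144 = 259.88 g.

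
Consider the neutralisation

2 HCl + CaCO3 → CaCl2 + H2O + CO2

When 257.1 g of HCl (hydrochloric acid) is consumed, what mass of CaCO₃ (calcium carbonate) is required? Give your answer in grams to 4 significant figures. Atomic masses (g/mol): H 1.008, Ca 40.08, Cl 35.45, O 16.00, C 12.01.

M(HCl) = 1.008 + 35.45 = 36.458 g/mol.
M(CaCO3) = 40.08 + 12.01 + 3(16.00) = 100.09 g/mol.
n(HCl) = 257.10 g / 36.458 g/mol = 7.0520 mol.
From the equation the HCl:CaCO3 mole ratio is 2:1, so n(CaCO3) = 7.0520 × 1/2 = 3.5260 mol.
Mass of CaCO3 = 3.5260 mol × 100.09 g/mol = 352.91 g.

352.9 g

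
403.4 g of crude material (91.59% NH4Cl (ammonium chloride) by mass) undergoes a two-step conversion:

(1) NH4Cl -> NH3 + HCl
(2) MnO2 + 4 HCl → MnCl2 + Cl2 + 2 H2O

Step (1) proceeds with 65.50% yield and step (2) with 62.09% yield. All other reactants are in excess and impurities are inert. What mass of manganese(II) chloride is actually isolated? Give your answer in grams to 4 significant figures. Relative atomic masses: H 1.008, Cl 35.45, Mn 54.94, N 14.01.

Pure NH4Cl = 403.4 × 0.9159 = 369.47 g.
M(NH4Cl) = 14.01 + 4(1.008) + 35.45 = 53.492 g/mol.
M(MnCl2) = 54.94 + 2(35.45) = 125.84 g/mol.
n(NH4Cl) = 369.47 / 53.492 = 6.9071 mol.
Step 1 (NH4Cl:HCl = 1:1): theoretical n(HCl) = 6.9071 mol; at 65.50% yield, n(HCl) = 4.5241 mol.
Step 2 (HCl:MnCl2 = 4:1): theoretical n(MnCl2) = 1.1310 mol, so theoretical mass = 1.1310 × 125.84 = 142.33 g.
At 62.09% yield, actual mass of MnCl2 = 142.33 × 0.6209 = 88.372 g.

88.37 g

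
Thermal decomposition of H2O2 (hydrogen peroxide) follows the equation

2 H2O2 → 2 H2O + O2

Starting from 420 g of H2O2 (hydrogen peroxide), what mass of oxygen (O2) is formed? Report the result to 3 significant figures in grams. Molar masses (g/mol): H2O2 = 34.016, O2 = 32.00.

n(H2O2) = 420.0 g / 34.016 g/mol = 12.35 mol.
From the equation the H2O2:O2 mole ratio is 2:1, so n(O2) = 12.35 × 1/2 = 6.174 mol.
Mass of O2 = 6.174 mol × 32.00 g/mol = 197.6 g.

198 g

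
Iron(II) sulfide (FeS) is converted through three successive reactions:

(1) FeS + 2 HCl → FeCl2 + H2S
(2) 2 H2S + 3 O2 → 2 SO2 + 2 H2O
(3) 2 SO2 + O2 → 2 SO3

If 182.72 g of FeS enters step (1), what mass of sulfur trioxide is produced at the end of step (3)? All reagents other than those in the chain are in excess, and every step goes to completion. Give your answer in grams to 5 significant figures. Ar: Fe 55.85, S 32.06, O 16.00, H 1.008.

166.40 g

M(FeS) = 55.85 + 32.06 = 87.91 g/mol.
M(SO3) = 32.06 + 3(16.00) = 80.06 g/mol.
n(FeS) = 182.72 / 87.91 = 2.07849 mol.
Reaction (1): FeS→H2S ratio 1:1 ⇒ n(H2S) = 2.07849 mol.
Reaction (2): H2S→SO2 ratio 2:2 ⇒ n(SO2) = 2.07849 mol.
Reaction (3): SO2→SO3 ratio 2:2 ⇒ n(SO3) = 2.07849 mol.
Mass of SO3 = 2.07849 × 80.06 = 166.404 g.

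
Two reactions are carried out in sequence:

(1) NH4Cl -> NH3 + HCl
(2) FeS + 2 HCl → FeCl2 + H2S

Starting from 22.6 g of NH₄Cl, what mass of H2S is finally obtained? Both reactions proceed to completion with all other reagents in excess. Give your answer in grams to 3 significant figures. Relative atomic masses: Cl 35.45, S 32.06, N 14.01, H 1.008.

7.20 g

M(NH4Cl) = 14.01 + 4(1.008) + 35.45 = 53.492 g/mol.
M(H2S) = 2(1.008) + 32.06 = 34.076 g/mol.
n(NH4Cl) = 22.60 / 53.492 = 0.4225 mol.
Step 1 gives a 1:1 ratio of NH4Cl to HCl, so n(HCl) = 0.4225 mol.
In step 2 the HCl:H2S ratio is 2:1, so n(H2S) = 0.2112 mol.
Mass of H2S = 0.2112 × 34.076 = 7.198 g.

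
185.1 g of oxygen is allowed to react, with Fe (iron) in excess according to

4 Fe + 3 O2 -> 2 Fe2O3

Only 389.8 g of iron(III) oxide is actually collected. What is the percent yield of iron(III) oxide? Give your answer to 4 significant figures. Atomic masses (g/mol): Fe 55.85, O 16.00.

M(O2) = 2(16.00) = 32.00 g/mol.
M(Fe2O3) = 2(55.85) + 3(16.00) = 159.70 g/mol.
n(O2) = 185.10 g / 32.00 g/mol = 5.7844 mol.
From the equation the O2:Fe2O3 mole ratio is 3:2, so n(Fe2O3) = 5.7844 × 2/3 = 3.8562 mol.
Mass of Fe2O3 = 3.8562 mol × 159.70 g/mol = 615.84 g.
This is the theoretical yield. Percent yield = 389.8 g / 615.84 g × 100% = 63.295%.

63.30 %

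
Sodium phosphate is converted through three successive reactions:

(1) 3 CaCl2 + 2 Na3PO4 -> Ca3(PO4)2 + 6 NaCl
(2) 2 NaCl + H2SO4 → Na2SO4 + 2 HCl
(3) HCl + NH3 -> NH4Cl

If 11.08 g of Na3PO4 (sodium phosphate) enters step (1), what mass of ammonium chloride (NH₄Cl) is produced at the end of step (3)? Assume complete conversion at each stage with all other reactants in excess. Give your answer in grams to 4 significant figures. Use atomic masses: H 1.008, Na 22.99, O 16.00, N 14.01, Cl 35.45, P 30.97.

10.85 g

M(Na3PO4) = 3(22.99) + 30.97 + 4(16.00) = 163.94 g/mol.
M(NH4Cl) = 14.01 + 4(1.008) + 35.45 = 53.492 g/mol.
n(Na3PO4) = 11.08 / 163.94 = 0.067586 mol.
Reaction (1): Na3PO4→NaCl ratio 2:6 ⇒ n(NaCl) = 0.20276 mol.
Reaction (2): NaCl→HCl ratio 2:2 ⇒ n(HCl) = 0.20276 mol.
Reaction (3): HCl→NH4Cl ratio 1:1 ⇒ n(NH4Cl) = 0.20276 mol.
Mass of NH4Cl = 0.20276 × 53.492 = 10.846 g.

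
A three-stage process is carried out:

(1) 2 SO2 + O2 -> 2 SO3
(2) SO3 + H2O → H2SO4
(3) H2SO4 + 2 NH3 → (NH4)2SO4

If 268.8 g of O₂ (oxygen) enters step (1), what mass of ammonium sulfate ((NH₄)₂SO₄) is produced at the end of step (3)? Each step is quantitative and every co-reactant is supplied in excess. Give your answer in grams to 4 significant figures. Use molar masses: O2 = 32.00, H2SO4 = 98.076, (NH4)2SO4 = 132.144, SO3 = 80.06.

2220 g

n(O2) = 268.8 / 32.00 = 8.4000 mol.
Reaction (1): O2→SO3 ratio 1:2 ⇒ n(SO3) = 16.800 mol.
Reaction (2): SO3→H2SO4 ratio 1:1 ⇒ n(H2SO4) = 16.800 mol.
Reaction (3): H2SO4→(NH4)2SO4 ratio 1:1 ⇒ n((NH4)2SO4) = 16.800 mol.
Mass of (NH4)2SO4 = 16.800 × 132.144 = 2220.0 g.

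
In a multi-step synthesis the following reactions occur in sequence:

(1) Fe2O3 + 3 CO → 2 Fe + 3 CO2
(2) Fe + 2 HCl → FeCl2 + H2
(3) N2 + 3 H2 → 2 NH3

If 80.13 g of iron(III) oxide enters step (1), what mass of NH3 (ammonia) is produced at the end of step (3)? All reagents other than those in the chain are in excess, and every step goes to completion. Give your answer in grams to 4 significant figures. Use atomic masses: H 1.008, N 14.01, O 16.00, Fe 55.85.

M(Fe2O3) = 2(55.85) + 3(16.00) = 159.70 g/mol.
M(NH3) = 14.01 + 3(1.008) = 17.034 g/mol.
n(Fe2O3) = 80.13 / 159.70 = 0.50175 mol.
Reaction (1): Fe2O3→Fe ratio 1:2 ⇒ n(Fe) = 1.0035 mol.
Reaction (2): Fe→H2 ratio 1:1 ⇒ n(H2) = 1.0035 mol.
Reaction (3): H2→NH3 ratio 3:2 ⇒ n(NH3) = 0.66900 mol.
Mass of NH3 = 0.66900 × 17.034 = 11.396 g.

11.40 g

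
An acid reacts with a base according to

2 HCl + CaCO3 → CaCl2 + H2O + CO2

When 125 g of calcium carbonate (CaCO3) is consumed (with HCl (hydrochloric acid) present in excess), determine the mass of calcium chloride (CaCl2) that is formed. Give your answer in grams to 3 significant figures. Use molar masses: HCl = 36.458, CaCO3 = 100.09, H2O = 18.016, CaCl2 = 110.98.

n(CaCO3) = 125.0 g / 100.09 g/mol = 1.249 mol.
From the equation the CaCO3:CaCl2 mole ratio is 1:1, so n(CaCl2) = 1.249 × 1/1 = 1.249 mol.
Mass of CaCl2 = 1.249 mol × 110.98 g/mol = 138.6 g.

139 g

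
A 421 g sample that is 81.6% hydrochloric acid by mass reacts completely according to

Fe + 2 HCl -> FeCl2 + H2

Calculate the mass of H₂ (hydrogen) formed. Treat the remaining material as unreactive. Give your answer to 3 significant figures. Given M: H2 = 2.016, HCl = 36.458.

9.50 g

Mass of pure HCl = 421 g × 0.816 = 343.5 g.
n(HCl) = 343.5 g / 36.458 g/mol = 9.423 mol.
From the equation the HCl:H2 mole ratio is 2:1, so n(H2) = 9.423 × 1/2 = 4.711 mol.
Mass of H2 = 4.711 mol × 2.016 g/mol = 9.498 g.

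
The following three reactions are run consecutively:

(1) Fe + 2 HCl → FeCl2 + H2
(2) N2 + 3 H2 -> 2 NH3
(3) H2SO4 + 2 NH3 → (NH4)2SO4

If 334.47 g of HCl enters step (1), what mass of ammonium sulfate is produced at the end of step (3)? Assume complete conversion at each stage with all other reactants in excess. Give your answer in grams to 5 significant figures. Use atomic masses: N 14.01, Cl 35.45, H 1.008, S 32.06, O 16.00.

M(HCl) = 1.008 + 35.45 = 36.458 g/mol.
M((NH4)2SO4) = 2(14.01) + 8(1.008) + 32.06 + 4(16.00) = 132.144 g/mol.
n(HCl) = 334.47 / 36.458 = 9.17412 mol.
Reaction (1): HCl→H2 ratio 2:1 ⇒ n(H2) = 4.58706 mol.
Reaction (2): H2→NH3 ratio 3:2 ⇒ n(NH3) = 3.05804 mol.
Reaction (3): NH3→(NH4)2SO4 ratio 2:1 ⇒ n((NH4)2SO4) = 1.52902 mol.
Mass of (NH4)2SO4 = 1.52902 × 132.144 = 202.051 g.

202.05 g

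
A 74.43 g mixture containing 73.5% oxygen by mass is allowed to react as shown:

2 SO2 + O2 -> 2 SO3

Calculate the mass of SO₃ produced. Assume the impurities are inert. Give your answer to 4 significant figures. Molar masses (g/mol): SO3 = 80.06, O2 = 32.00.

Mass of pure O2 = 74.43 g × 0.735 = 54.706 g.
n(O2) = 54.706 g / 32.00 g/mol = 1.7096 mol.
From the equation the O2:SO3 mole ratio is 1:2, so n(SO3) = 1.7096 × 2/1 = 3.4191 mol.
Mass of SO3 = 3.4191 mol × 80.06 g/mol = 273.74 g.

273.7 g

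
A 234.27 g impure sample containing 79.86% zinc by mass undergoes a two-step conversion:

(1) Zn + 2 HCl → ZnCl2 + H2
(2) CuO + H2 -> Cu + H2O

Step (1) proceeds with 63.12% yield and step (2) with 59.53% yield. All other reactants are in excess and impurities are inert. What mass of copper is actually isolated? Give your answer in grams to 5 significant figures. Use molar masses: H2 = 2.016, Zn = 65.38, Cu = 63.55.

68.331 g

Pure Zn = 234.27 × 0.7986 = 187.088 g.
n(Zn) = 187.088 / 65.38 = 2.86155 mol.
Step 1 (Zn:H2 = 1:1): theoretical n(H2) = 2.86155 mol; at 63.12% yield, n(H2) = 1.80621 mol.
Step 2 (H2:Cu = 1:1): theoretical n(Cu) = 1.80621 mol, so theoretical mass = 1.80621 × 63.55 = 114.785 g.
At 59.53% yield, actual mass of Cu = 114.785 × 0.5953 = 68.3313 g.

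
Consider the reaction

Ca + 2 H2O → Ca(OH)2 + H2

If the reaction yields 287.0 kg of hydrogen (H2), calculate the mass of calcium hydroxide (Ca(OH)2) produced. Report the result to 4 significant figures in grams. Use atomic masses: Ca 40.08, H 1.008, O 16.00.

M(H2) = 2(1.008) = 2.016 g/mol.
M(Ca(OH)2) = 40.08 + 2(16.00) + 2(1.008) = 74.096 g/mol.
Convert: 287.0 kg = 287000 g.
n(H2) = 287000 g / 2.016 g/mol = 142360 mol.
From the equation the H2:Ca(OH)2 mole ratio is 1:1, so n(Ca(OH)2) = 142360 × 1/1 = 142360 mol.
Mass of Ca(OH)2 = 142360 mol × 74.096 g/mol = 1.0548 × 10^7 g.

10550000 g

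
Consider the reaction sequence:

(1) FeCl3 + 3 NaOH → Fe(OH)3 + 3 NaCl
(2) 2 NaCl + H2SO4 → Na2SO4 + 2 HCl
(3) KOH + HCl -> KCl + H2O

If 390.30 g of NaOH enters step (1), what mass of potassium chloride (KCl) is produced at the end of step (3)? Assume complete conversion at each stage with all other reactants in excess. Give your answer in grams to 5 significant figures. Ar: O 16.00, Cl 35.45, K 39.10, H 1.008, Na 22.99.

M(NaOH) = 22.99 + 16.00 + 1.008 = 39.998 g/mol.
M(KCl) = 39.10 + 35.45 = 74.55 g/mol.
n(NaOH) = 390.30 / 39.998 = 9.75799 mol.
Reaction (1): NaOH→NaCl ratio 3:3 ⇒ n(NaCl) = 9.75799 mol.
Reaction (2): NaCl→HCl ratio 2:2 ⇒ n(HCl) = 9.75799 mol.
Reaction (3): HCl→KCl ratio 1:1 ⇒ n(KCl) = 9.75799 mol.
Mass of KCl = 9.75799 × 74.55 = 727.458 g.

727.46 g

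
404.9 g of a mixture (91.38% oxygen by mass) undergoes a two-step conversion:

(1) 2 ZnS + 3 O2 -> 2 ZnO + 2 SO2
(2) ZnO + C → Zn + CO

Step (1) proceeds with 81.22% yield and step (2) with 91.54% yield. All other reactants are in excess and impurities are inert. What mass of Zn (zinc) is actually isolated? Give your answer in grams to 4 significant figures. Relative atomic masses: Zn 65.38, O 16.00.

Pure O2 = 404.9 × 0.9138 = 370.00 g.
M(O2) = 2(16.00) = 32.00 g/mol.
M(Zn) = 65.38 g/mol.
n(O2) = 370.00 / 32.00 = 11.562 mol.
Step 1 (O2:ZnO = 3:2): theoretical n(ZnO) = 7.7083 mol; at 81.22% yield, n(ZnO) = 6.2607 mol.
Step 2 (ZnO:Zn = 1:1): theoretical n(Zn) = 6.2607 mol, so theoretical mass = 6.2607 × 65.38 = 409.32 g.
At 91.54% yield, actual mass of Zn = 409.32 × 0.9154 = 374.69 g.

374.7 g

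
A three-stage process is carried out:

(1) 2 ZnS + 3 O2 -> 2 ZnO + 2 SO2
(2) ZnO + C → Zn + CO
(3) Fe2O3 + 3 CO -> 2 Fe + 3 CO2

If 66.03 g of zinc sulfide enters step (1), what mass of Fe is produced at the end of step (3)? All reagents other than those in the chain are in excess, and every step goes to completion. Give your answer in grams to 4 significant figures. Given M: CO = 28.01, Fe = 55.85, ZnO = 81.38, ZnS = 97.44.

25.23 g

n(ZnS) = 66.03 / 97.44 = 0.67765 mol.
Reaction (1): ZnS→ZnO ratio 2:2 ⇒ n(ZnO) = 0.67765 mol.
Reaction (2): ZnO→CO ratio 1:1 ⇒ n(CO) = 0.67765 mol.
Reaction (3): CO→Fe ratio 3:2 ⇒ n(Fe) = 0.45177 mol.
Mass of Fe = 0.45177 × 55.85 = 25.231 g.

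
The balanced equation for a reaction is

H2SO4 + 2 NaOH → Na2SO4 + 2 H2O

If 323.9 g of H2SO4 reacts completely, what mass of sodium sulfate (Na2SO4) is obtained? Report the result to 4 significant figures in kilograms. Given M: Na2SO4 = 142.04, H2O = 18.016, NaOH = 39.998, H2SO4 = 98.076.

n(H2SO4) = 323.90 g / 98.076 g/mol = 3.3025 mol.
From the equation the H2SO4:Na2SO4 mole ratio is 1:1, so n(Na2SO4) = 3.3025 × 1/1 = 3.3025 mol.
Mass of Na2SO4 = 3.3025 mol × 142.04 g/mol = 469.09 g.
Converting to kg: 469.09 g = 0.4691 kg.

0.4691 kg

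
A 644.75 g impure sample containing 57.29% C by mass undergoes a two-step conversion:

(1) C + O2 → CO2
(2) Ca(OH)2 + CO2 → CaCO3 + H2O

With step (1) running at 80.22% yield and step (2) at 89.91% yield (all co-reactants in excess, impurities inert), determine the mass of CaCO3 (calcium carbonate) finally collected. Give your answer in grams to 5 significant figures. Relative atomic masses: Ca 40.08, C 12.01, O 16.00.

2220.3 g

Pure C = 644.75 × 0.5729 = 369.377 g.
M(C) = 12.01 g/mol.
M(CaCO3) = 40.08 + 12.01 + 3(16.00) = 100.09 g/mol.
n(C) = 369.377 / 12.01 = 30.7558 mol.
Step 1 (C:CO2 = 1:1): theoretical n(CO2) = 30.7558 mol; at 80.22% yield, n(CO2) = 24.6723 mol.
Step 2 (CO2:CaCO3 = 1:1): theoretical n(CaCO3) = 24.6723 mol, so theoretical mass = 24.6723 × 100.09 = 2469.45 g.
At 89.91% yield, actual mass of CaCO3 = 2469.45 × 0.8991 = 2220.28 g.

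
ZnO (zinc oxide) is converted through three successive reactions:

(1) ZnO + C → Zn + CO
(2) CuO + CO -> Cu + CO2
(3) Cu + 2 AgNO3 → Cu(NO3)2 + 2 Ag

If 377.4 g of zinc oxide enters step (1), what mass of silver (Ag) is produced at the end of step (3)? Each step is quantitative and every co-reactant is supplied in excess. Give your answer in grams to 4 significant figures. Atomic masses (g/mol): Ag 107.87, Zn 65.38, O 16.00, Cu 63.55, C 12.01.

1000 g

M(ZnO) = 65.38 + 16.00 = 81.38 g/mol.
M(Ag) = 107.87 g/mol.
n(ZnO) = 377.4 / 81.38 = 4.6375 mol.
Reaction (1): ZnO→CO ratio 1:1 ⇒ n(CO) = 4.6375 mol.
Reaction (2): CO→Cu ratio 1:1 ⇒ n(Cu) = 4.6375 mol.
Reaction (3): Cu→Ag ratio 1:2 ⇒ n(Ag) = 9.2750 mol.
Mass of Ag = 9.2750 × 107.87 = 1000.5 g.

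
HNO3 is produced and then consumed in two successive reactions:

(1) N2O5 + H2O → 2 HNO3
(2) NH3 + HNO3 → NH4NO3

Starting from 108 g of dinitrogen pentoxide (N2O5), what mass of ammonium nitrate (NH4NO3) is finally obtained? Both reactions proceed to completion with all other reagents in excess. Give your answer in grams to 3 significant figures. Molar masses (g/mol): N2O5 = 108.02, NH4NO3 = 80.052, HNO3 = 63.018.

160 g

n(N2O5) = 108.0 / 108.02 = 0.9998 mol.
Step 1 gives a 1:2 ratio of N2O5 to HNO3, so n(HNO3) = 2.000 mol.
In step 2 the HNO3:NH4NO3 ratio is 1:1, so n(NH4NO3) = 2.000 mol.
Mass of NH4NO3 = 2.000 × 80.052 = 160.1 g.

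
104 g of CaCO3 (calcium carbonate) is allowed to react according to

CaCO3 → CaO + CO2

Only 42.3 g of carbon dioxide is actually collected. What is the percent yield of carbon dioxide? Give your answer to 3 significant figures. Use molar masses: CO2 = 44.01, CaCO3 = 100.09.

92.5 %

n(CaCO3) = 104.0 g / 100.09 g/mol = 1.039 mol.
From the equation the CaCO3:CO2 mole ratio is 1:1, so n(CO2) = 1.039 × 1/1 = 1.039 mol.
Mass of CO2 = 1.039 mol × 44.01 g/mol = 45.73 g.
This is the theoretical yield. Percent yield = 42.3 g / 45.73 g × 100% = 92.50%.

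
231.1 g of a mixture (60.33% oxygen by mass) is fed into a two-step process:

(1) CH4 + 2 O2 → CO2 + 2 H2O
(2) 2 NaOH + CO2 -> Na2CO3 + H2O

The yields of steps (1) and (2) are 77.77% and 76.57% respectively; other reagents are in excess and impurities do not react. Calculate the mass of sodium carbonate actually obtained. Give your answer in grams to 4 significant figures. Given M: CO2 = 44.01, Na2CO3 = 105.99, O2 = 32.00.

137.5 g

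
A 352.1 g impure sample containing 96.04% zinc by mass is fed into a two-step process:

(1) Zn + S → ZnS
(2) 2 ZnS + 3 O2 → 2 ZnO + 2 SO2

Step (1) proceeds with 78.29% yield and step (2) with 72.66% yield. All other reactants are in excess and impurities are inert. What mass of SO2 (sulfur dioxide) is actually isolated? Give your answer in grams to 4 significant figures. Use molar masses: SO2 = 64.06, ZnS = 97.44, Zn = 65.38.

188.5 g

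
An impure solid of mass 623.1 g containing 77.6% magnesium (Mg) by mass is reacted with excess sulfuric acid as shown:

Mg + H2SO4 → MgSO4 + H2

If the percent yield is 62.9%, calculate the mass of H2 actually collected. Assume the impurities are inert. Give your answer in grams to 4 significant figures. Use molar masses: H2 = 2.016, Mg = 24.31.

Pure Mg available = 623.1 g × 0.776 = 483.53 g.
n(Mg) = 483.53 g / 24.31 g/mol = 19.890 mol.
From the equation the Mg:H2 mole ratio is 1:1, so n(H2) = 19.890 × 1/1 = 19.890 mol.
Mass of H2 = 19.890 mol × 2.016 g/mol = 40.098 g.
Actual mass collected = 40.098 g × 0.629 = 25.222 g.

25.22 g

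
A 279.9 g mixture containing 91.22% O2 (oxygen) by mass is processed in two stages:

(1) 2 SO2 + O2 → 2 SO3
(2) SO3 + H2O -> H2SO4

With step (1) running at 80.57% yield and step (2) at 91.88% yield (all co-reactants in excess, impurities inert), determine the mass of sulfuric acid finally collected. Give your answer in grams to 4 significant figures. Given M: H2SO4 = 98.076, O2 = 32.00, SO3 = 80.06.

Pure O2 = 279.9 × 0.9122 = 255.32 g.
n(O2) = 255.32 / 32.00 = 7.9789 mol.
Step 1 (O2:SO3 = 1:2): theoretical n(SO3) = 15.958 mol; at 80.57% yield, n(SO3) = 12.857 mol.
Step 2 (SO3:H2SO4 = 1:1): theoretical n(H2SO4) = 12.857 mol, so theoretical mass = 12.857 × 98.076 = 1261.0 g.
At 91.88% yield, actual mass of H2SO4 = 1261.0 × 0.9188 = 1158.6 g.

1159 g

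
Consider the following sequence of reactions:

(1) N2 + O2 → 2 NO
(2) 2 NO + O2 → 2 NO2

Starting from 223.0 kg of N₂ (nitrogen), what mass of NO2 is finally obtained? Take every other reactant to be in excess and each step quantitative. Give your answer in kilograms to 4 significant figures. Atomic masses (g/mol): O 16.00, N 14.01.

732.4 kg

M(N2) = 2(14.01) = 28.02 g/mol.
M(NO2) = 14.01 + 2(16.00) = 46.01 g/mol.
223.0 kg = 223000 g.
n(N2) = 223000 / 28.02 = 7958.6 mol.
Step 1 gives a 1:2 ratio of N2 to NO, so n(NO) = 15917 mol.
In step 2 the NO:NO2 ratio is 2:2, so n(NO2) = 15917 mol.
Mass of NO2 = 15917 × 46.01 = 732350 g = 732.4 kg.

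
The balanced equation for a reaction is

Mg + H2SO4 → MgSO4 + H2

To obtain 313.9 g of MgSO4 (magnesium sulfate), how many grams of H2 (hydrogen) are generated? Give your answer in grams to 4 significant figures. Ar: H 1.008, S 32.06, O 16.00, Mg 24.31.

M(MgSO4) = 24.31 + 32.06 + 4(16.00) = 120.37 g/mol.
M(H2) = 2(1.008) = 2.016 g/mol.
n(MgSO4) = 313.90 g / 120.37 g/mol = 2.6078 mol.
From the equation the MgSO4:H2 mole ratio is 1:1, so n(H2) = 2.6078 × 1/1 = 2.6078 mol.
Mass of H2 = 2.6078 mol × 2.016 g/mol = 5.2573 g.

5.257 g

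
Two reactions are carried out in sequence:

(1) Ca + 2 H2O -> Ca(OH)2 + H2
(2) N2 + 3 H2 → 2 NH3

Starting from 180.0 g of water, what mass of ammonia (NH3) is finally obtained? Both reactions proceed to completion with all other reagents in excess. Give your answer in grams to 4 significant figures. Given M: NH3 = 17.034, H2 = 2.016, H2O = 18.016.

56.73 g

n(H2O) = 180.00 / 18.016 = 9.9911 mol.
Step 1 gives a 2:1 ratio of H2O to H2, so n(H2) = 4.9956 mol.
In step 2 the H2:NH3 ratio is 3:2, so n(NH3) = 3.3304 mol.
Mass of NH3 = 3.3304 × 17.034 = 56.730 g.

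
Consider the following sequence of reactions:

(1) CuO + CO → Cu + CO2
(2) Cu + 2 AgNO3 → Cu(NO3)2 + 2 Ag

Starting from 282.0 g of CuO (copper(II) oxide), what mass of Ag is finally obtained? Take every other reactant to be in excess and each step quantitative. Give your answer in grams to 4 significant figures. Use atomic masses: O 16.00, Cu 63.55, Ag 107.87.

764.8 g

M(CuO) = 63.55 + 16.00 = 79.55 g/mol.
M(Ag) = 107.87 g/mol.
n(CuO) = 282.00 / 79.55 = 3.5449 mol.
Step 1 gives a 1:1 ratio of CuO to Cu, so n(Cu) = 3.5449 mol.
In step 2 the Cu:Ag ratio is 1:2, so n(Ag) = 7.0899 mol.
Mass of Ag = 7.0899 × 107.87 = 764.79 g.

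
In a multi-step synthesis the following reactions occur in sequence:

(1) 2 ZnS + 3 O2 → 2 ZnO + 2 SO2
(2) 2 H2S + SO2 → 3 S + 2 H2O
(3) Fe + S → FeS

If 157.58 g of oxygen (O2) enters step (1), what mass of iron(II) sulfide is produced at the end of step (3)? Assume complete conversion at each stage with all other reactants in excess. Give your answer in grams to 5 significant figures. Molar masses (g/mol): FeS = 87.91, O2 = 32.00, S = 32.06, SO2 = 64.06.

865.80 g

n(O2) = 157.58 / 32.00 = 4.92438 mol.
Reaction (1): O2→SO2 ratio 3:2 ⇒ n(SO2) = 3.28292 mol.
Reaction (2): SO2→S ratio 1:3 ⇒ n(S) = 9.84875 mol.
Reaction (3): S→FeS ratio 1:1 ⇒ n(FeS) = 9.84875 mol.
Mass of FeS = 9.84875 × 87.91 = 865.804 g.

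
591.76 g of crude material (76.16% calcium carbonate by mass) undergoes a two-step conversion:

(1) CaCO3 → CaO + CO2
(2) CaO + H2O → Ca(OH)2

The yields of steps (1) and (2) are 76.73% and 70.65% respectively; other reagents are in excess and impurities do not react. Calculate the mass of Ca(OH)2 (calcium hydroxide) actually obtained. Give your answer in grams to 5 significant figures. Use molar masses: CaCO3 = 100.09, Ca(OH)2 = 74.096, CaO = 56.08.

180.86 g

Pure CaCO3 = 591.76 × 0.7616 = 450.684 g.
n(CaCO3) = 450.684 / 100.09 = 4.50279 mol.
Step 1 (CaCO3:CaO = 1:1): theoretical n(CaO) = 4.50279 mol; at 76.73% yield, n(CaO) = 3.45499 mol.
Step 2 (CaO:Ca(OH)2 = 1:1): theoretical n(Ca(OH)2) = 3.45499 mol, so theoretical mass = 3.45499 × 74.096 = 256.001 g.
At 70.65% yield, actual mass of Ca(OH)2 = 256.001 × 0.7065 = 180.865 g.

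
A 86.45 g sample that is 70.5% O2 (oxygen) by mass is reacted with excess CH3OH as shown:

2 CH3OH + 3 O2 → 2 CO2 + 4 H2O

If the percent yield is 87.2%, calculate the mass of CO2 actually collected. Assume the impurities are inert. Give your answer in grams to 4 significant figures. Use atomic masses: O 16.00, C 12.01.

48.73 g

Pure O2 available = 86.45 g × 0.705 = 60.947 g.
M(O2) = 2(16.00) = 32.00 g/mol.
M(CO2) = 12.01 + 2(16.00) = 44.01 g/mol.
n(O2) = 60.947 g / 32.00 g/mol = 1.9046 mol.
From the equation the O2:CO2 mole ratio is 3:2, so n(CO2) = 1.9046 × 2/3 = 1.2697 mol.
Mass of CO2 = 1.2697 mol × 44.01 g/mol = 55.881 g.
Actual mass collected = 55.881 g × 0.872 = 48.728 g.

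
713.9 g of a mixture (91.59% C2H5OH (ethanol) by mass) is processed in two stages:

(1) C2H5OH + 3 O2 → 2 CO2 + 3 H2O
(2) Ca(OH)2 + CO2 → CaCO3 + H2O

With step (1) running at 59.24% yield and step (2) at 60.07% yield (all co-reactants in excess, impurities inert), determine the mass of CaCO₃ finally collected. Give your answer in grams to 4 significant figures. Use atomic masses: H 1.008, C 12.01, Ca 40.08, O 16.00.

Pure C2H5OH = 713.9 × 0.9159 = 653.86 g.
M(C2H5OH) = 2(12.01) + 6(1.008) + 16.00 = 46.068 g/mol.
M(CaCO3) = 40.08 + 12.01 + 3(16.00) = 100.09 g/mol.
n(C2H5OH) = 653.86 / 46.068 = 14.193 mol.
Step 1 (C2H5OH:CO2 = 1:2): theoretical n(CO2) = 28.387 mol; at 59.24% yield, n(CO2) = 16.816 mol.
Step 2 (CO2:CaCO3 = 1:1): theoretical n(CaCO3) = 16.816 mol, so theoretical mass = 16.816 × 100.09 = 1683.1 g.
At 60.07% yield, actual mass of CaCO3 = 1683.1 × 0.6007 = 1011.1 g.

1011 g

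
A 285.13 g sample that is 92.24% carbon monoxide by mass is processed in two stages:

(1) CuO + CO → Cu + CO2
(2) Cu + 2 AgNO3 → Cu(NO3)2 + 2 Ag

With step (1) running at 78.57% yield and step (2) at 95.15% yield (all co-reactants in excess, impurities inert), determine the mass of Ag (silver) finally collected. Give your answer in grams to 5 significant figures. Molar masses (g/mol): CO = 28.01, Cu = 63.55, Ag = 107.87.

1514.4 g

Pure CO = 285.13 × 0.9224 = 263.004 g.
n(CO) = 263.004 / 28.01 = 9.38964 mol.
Step 1 (CO:Cu = 1:1): theoretical n(Cu) = 9.38964 mol; at 78.57% yield, n(Cu) = 7.37744 mol.
Step 2 (Cu:Ag = 1:2): theoretical n(Ag) = 14.7549 mol, so theoretical mass = 14.7549 × 107.87 = 1591.61 g.
At 95.15% yield, actual mass of Ag = 1591.61 × 0.9515 = 1514.42 g.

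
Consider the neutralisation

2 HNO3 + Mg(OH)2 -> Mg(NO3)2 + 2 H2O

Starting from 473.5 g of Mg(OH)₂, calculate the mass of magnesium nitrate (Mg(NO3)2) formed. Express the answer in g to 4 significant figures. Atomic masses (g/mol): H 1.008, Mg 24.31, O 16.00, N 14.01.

1204 g

M(Mg(OH)2) = 24.31 + 2(16.00) + 2(1.008) = 58.326 g/mol.
M(Mg(NO3)2) = 24.31 + 2(14.01) + 6(16.00) = 148.33 g/mol.
n(Mg(OH)2) = 473.50 g / 58.326 g/mol = 8.1182 mol.
From the equation the Mg(OH)2:Mg(NO3)2 mole ratio is 1:1, so n(Mg(NO3)2) = 8.1182 × 1/1 = 8.1182 mol.
Mass of Mg(NO3)2 = 8.1182 mol × 148.33 g/mol = 1204.2 g.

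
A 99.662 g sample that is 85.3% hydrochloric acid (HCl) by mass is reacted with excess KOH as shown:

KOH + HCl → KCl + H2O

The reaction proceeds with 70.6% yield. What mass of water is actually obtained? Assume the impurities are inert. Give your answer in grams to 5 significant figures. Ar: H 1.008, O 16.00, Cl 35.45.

Pure HCl available = 99.662 g × 0.853 = 85.0117 g.
M(HCl) = 1.008 + 35.45 = 36.458 g/mol.
M(H2O) = 2(1.008) + 16.00 = 18.016 g/mol.
n(HCl) = 85.0117 g / 36.458 g/mol = 2.33177 mol.
From the equation the HCl:H2O mole ratio is 1:1, so n(H2O) = 2.33177 × 1/1 = 2.33177 mol.
Mass of H2O = 2.33177 mol × 18.016 g/mol = 42.0092 g.
Actual mass collected = 42.0092 g × 0.706 = 29.6585 g.

29.658 g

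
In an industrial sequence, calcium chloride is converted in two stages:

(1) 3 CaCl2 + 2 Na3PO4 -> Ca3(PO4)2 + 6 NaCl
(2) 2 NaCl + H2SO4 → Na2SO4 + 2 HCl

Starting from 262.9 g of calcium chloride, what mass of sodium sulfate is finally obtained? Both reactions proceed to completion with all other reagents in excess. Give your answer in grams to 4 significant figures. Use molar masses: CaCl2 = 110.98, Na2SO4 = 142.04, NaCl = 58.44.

n(CaCl2) = 262.90 / 110.98 = 2.3689 mol.
Step 1 gives a 3:6 ratio of CaCl2 to NaCl, so n(NaCl) = 4.7378 mol.
In step 2 the NaCl:Na2SO4 ratio is 2:1, so n(Na2SO4) = 2.3689 mol.
Mass of Na2SO4 = 2.3689 × 142.04 = 336.48 g.

336.5 g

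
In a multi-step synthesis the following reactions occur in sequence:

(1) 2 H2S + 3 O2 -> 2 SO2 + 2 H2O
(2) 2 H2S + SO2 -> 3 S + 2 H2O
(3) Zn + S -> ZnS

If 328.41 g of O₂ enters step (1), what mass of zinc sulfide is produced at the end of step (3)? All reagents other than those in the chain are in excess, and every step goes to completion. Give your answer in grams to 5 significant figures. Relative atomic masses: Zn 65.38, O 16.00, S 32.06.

2000.0 g

M(O2) = 2(16.00) = 32.00 g/mol.
M(ZnS) = 65.38 + 32.06 = 97.44 g/mol.
n(O2) = 328.41 / 32.00 = 10.2628 mol.
Reaction (1): O2→SO2 ratio 3:2 ⇒ n(SO2) = 6.84188 mol.
Reaction (2): SO2→S ratio 1:3 ⇒ n(S) = 20.5256 mol.
Reaction (3): S→ZnS ratio 1:1 ⇒ n(ZnS) = 20.5256 mol.
Mass of ZnS = 20.5256 × 97.44 = 2000.02 g.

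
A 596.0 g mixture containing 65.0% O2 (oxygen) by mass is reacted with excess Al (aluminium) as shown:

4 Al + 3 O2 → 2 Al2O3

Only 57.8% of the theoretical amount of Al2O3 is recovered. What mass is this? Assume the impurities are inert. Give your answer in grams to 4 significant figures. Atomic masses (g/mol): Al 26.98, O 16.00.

Pure O2 available = 596.0 g × 0.650 = 387.40 g.
M(O2) = 2(16.00) = 32.00 g/mol.
M(Al2O3) = 2(26.98) + 3(16.00) = 101.96 g/mol.
n(O2) = 387.40 g / 32.00 g/mol = 12.106 mol.
From the equation the O2:Al2O3 mole ratio is 3:2, so n(Al2O3) = 12.106 × 2/3 = 8.0708 mol.
Mass of Al2O3 = 8.0708 mol × 101.96 g/mol = 822.90 g.
Actual mass collected = 822.90 g × 0.578 = 475.64 g.

475.6 g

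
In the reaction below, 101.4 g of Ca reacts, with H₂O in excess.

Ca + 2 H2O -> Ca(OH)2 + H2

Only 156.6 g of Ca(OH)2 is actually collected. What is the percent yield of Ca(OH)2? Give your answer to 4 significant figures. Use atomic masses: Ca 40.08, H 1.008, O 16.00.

83.54 %

M(Ca) = 40.08 g/mol.
M(Ca(OH)2) = 40.08 + 2(16.00) + 2(1.008) = 74.096 g/mol.
n(Ca) = 101.40 g / 40.08 g/mol = 2.5299 mol.
From the equation the Ca:Ca(OH)2 mole ratio is 1:1, so n(Ca(OH)2) = 2.5299 × 1/1 = 2.5299 mol.
Mass of Ca(OH)2 = 2.5299 mol × 74.096 g/mol = 187.46 g.
This is the theoretical yield. Percent yield = 156.6 g / 187.46 g × 100% = 83.539%.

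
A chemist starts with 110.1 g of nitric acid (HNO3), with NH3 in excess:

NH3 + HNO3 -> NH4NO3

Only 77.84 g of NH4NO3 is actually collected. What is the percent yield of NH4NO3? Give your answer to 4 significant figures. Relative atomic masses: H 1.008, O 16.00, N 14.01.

55.66 %

M(HNO3) = 1.008 + 14.01 + 3(16.00) = 63.018 g/mol.
M(NH4NO3) = 2(14.01) + 4(1.008) + 3(16.00) = 80.052 g/mol.
n(HNO3) = 110.10 g / 63.018 g/mol = 1.7471 mol.
From the equation the HNO3:NH4NO3 mole ratio is 1:1, so n(NH4NO3) = 1.7471 × 1/1 = 1.7471 mol.
Mass of NH4NO3 = 1.7471 mol × 80.052 g/mol = 139.86 g.
This is the theoretical yield. Percent yield = 77.84 g / 139.86 g × 100% = 55.655%.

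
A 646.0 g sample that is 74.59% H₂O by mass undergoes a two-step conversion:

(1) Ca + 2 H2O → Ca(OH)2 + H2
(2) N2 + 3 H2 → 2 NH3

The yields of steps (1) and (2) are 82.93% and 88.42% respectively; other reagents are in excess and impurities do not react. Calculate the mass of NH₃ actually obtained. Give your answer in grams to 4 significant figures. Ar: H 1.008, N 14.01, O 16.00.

Pure H2O = 646.0 × 0.7459 = 481.85 g.
M(H2O) = 2(1.008) + 16.00 = 18.016 g/mol.
M(NH3) = 14.01 + 3(1.008) = 17.034 g/mol.
n(H2O) = 481.85 / 18.016 = 26.746 mol.
Step 1 (H2O:H2 = 2:1): theoretical n(H2) = 13.373 mol; at 82.93% yield, n(H2) = 11.090 mol.
Step 2 (H2:NH3 = 3:2): theoretical n(NH3) = 7.3934 mol, so theoretical mass = 7.3934 × 17.034 = 125.94 g.
At 88.42% yield, actual mass of NH3 = 125.94 × 0.8842 = 111.36 g.

111.4 g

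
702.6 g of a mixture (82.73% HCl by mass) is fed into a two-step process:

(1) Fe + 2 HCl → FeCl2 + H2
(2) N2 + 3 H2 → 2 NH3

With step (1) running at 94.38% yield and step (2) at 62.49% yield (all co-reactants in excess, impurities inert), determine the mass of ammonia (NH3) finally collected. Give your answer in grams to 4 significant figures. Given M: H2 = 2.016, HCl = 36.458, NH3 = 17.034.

Pure HCl = 702.6 × 0.8273 = 581.26 g.
n(HCl) = 581.26 / 36.458 = 15.943 mol.
Step 1 (HCl:H2 = 2:1): theoretical n(H2) = 7.9717 mol; at 94.38% yield, n(H2) = 7.5236 mol.
Step 2 (H2:NH3 = 3:2): theoretical n(NH3) = 5.0158 mol, so theoretical mass = 5.0158 × 17.034 = 85.439 g.
At 62.49% yield, actual mass of NH3 = 85.439 × 0.6249 = 53.391 g.

53.39 g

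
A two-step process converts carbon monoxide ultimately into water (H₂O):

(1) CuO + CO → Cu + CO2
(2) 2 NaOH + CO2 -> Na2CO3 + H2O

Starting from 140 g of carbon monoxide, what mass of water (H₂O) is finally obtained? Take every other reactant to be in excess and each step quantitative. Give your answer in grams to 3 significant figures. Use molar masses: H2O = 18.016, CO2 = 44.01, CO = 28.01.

90.0 g

n(CO) = 140.0 / 28.01 = 4.998 mol.
Step 1 gives a 1:1 ratio of CO to CO2, so n(CO2) = 4.998 mol.
In step 2 the CO2:H2O ratio is 1:1, so n(H2O) = 4.998 mol.
Mass of H2O = 4.998 × 18.016 = 90.05 g.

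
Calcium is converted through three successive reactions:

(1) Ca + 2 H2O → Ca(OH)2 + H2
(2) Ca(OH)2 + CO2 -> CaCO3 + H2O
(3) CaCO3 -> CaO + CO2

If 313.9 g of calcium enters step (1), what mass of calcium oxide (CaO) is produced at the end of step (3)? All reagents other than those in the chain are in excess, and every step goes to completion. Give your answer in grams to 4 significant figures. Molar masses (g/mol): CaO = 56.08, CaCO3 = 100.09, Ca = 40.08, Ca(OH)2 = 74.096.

n(Ca) = 313.9 / 40.08 = 7.8318 mol.
Reaction (1): Ca→Ca(OH)2 ratio 1:1 ⇒ n(Ca(OH)2) = 7.8318 mol.
Reaction (2): Ca(OH)2→CaCO3 ratio 1:1 ⇒ n(CaCO3) = 7.8318 mol.
Reaction (3): CaCO3→CaO ratio 1:1 ⇒ n(CaO) = 7.8318 mol.
Mass of CaO = 7.8318 × 56.08 = 439.21 g.

439.2 g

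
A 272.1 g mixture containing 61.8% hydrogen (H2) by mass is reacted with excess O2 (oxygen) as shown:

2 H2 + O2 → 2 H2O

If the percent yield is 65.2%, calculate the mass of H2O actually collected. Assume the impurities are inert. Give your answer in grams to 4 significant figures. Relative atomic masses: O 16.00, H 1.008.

Pure H2 available = 272.1 g × 0.618 = 168.16 g.
M(H2) = 2(1.008) = 2.016 g/mol.
M(H2O) = 2(1.008) + 16.00 = 18.016 g/mol.
n(H2) = 168.16 g / 2.016 g/mol = 83.412 mol.
From the equation the H2:H2O mole ratio is 2:2, so n(H2O) = 83.412 × 2/2 = 83.412 mol.
Mass of H2O = 83.412 mol × 18.016 g/mol = 1502.7 g.
Actual mass collected = 1502.7 g × 0.652 = 979.79 g.

979.8 g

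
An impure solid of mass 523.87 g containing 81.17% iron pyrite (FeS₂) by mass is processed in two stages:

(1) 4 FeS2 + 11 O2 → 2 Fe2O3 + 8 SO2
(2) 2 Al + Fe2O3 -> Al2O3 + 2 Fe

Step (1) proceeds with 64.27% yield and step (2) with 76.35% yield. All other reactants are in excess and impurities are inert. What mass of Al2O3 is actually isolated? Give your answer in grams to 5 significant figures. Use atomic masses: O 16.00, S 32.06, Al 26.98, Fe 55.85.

88.667 g

Pure FeS2 = 523.87 × 0.8117 = 425.225 g.
M(FeS2) = 55.85 + 2(32.06) = 119.97 g/mol.
M(Al2O3) = 2(26.98) + 3(16.00) = 101.96 g/mol.
n(FeS2) = 425.225 / 119.97 = 3.54443 mol.
Step 1 (FeS2:Fe2O3 = 4:2): theoretical n(Fe2O3) = 1.77222 mol; at 64.27% yield, n(Fe2O3) = 1.13900 mol.
Step 2 (Fe2O3:Al2O3 = 1:1): theoretical n(Al2O3) = 1.13900 mol, so theoretical mass = 1.13900 × 101.96 = 116.133 g.
At 76.35% yield, actual mass of Al2O3 = 116.133 × 0.7635 = 88.6673 g.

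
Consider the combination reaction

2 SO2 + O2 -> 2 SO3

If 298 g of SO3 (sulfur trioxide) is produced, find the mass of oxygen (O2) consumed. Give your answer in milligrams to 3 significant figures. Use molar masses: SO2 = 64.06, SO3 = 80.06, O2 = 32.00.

n(SO3) = 298.0 g / 80.06 g/mol = 3.722 mol.
From the equation the SO3:O2 mole ratio is 2:1, so n(O2) = 3.722 × 1/2 = 1.861 mol.
Mass of O2 = 1.861 mol × 32.00 g/mol = 59.56 g.
Converting to mg: 59.56 g = 59600 mg.

59600 mg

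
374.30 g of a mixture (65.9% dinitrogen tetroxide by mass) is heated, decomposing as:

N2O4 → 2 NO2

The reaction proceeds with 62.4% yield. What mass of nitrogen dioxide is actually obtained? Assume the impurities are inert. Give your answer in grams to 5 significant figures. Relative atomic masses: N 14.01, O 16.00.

Pure N2O4 available = 374.30 g × 0.659 = 246.664 g.
M(N2O4) = 2(14.01) + 4(16.00) = 92.02 g/mol.
M(NO2) = 14.01 + 2(16.00) = 46.01 g/mol.
n(N2O4) = 246.664 g / 92.02 g/mol = 2.68054 mol.
From the equation the N2O4:NO2 mole ratio is 1:2, so n(NO2) = 2.68054 × 2/1 = 5.36109 mol.
Mass of NO2 = 5.36109 mol × 46.01 g/mol = 246.664 g.
Actual mass collected = 246.664 g × 0.624 = 153.918 g.

153.92 g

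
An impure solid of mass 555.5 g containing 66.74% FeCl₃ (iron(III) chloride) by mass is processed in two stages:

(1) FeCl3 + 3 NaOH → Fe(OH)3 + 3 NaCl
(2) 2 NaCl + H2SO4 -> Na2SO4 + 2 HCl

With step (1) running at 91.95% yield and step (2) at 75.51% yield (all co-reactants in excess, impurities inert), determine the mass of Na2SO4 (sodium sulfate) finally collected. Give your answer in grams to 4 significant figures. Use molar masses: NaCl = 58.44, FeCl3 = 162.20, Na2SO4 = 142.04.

Pure FeCl3 = 555.5 × 0.6674 = 370.74 g.
n(FeCl3) = 370.74 / 162.20 = 2.2857 mol.
Step 1 (FeCl3:NaCl = 1:3): theoretical n(NaCl) = 6.8571 mol; at 91.95% yield, n(NaCl) = 6.3051 mol.
Step 2 (NaCl:Na2SO4 = 2:1): theoretical n(Na2SO4) = 3.1526 mol, so theoretical mass = 3.1526 × 142.04 = 447.79 g.
At 75.51% yield, actual mass of Na2SO4 = 447.79 × 0.7551 = 338.13 g.

338.1 g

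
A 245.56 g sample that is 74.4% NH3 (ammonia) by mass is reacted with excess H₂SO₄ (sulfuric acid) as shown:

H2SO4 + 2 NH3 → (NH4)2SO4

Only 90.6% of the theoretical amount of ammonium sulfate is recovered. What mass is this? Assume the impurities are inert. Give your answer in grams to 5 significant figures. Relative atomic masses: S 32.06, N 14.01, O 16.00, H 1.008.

642.04 g

Pure NH3 available = 245.56 g × 0.744 = 182.697 g.
M(NH3) = 14.01 + 3(1.008) = 17.034 g/mol.
M((NH4)2SO4) = 2(14.01) + 8(1.008) + 32.06 + 4(16.00) = 132.144 g/mol.
n(NH3) = 182.697 g / 17.034 g/mol = 10.7254 mol.
From the equation the NH3:(NH4)2SO4 mole ratio is 2:1, so n((NH4)2SO4) = 10.7254 × 1/2 = 5.36271 mol.
Mass of (NH4)2SO4 = 5.36271 mol × 132.144 g/mol = 708.649 g.
Actual mass collected = 708.649 g × 0.906 = 642.036 g.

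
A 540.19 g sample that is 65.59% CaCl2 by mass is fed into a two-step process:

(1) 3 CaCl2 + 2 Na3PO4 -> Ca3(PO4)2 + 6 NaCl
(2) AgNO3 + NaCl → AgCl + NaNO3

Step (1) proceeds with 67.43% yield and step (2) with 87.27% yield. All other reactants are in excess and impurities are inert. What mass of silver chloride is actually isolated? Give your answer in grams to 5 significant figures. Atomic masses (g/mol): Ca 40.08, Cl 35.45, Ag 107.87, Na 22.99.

Pure CaCl2 = 540.19 × 0.6559 = 354.311 g.
M(CaCl2) = 40.08 + 2(35.45) = 110.98 g/mol.
M(AgCl) = 107.87 + 35.45 = 143.32 g/mol.
n(CaCl2) = 354.311 / 110.98 = 3.19256 mol.
Step 1 (CaCl2:NaCl = 3:6): theoretical n(NaCl) = 6.38513 mol; at 67.43% yield, n(NaCl) = 4.30549 mol.
Step 2 (NaCl:AgCl = 1:1): theoretical n(AgCl) = 4.30549 mol, so theoretical mass = 4.30549 × 143.32 = 617.063 g.
At 87.27% yield, actual mass of AgCl = 617.063 × 0.8727 = 538.511 g.

538.51 g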